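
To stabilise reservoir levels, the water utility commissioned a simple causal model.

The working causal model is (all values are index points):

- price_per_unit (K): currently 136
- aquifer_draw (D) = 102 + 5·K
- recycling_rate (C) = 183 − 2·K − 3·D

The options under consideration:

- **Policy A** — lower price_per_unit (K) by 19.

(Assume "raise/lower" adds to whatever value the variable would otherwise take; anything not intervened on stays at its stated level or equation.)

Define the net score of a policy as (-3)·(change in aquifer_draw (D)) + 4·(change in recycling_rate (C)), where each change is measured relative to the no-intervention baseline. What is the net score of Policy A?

Baseline:
  K = 136
  D = 102 + 5·136 = 782
  C = 183 − 2·136 − 3·782 = -2435
Policy A (K − 19):
  K = 136 − 19 = 117
  D = 102 + 5·117 = 687
  C = 183 − 2·117 − 3·687 = -2112
ΔD = 687 − 782 = -95; ΔC = -2112 − (-2435) = 323
Score = (-3)·(-95) + 4·323 = 1577

1577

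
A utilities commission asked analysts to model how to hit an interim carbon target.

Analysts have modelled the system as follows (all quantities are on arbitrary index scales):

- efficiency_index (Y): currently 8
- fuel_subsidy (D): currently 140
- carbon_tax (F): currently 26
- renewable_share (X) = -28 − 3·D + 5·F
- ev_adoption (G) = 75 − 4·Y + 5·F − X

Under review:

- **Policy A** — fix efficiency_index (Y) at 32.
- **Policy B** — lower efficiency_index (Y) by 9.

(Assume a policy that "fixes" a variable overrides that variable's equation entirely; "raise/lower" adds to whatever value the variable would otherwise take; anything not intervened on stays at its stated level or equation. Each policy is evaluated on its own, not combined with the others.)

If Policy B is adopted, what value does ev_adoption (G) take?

Policy B (Y − 9):
  Y = 8 − 9 = -1
  D = 140
  F = 26
  X = -28 − 3·140 + 5·26 = -318
  G = 75 − 4·(-1) + 5·26 − (-318) = 527

527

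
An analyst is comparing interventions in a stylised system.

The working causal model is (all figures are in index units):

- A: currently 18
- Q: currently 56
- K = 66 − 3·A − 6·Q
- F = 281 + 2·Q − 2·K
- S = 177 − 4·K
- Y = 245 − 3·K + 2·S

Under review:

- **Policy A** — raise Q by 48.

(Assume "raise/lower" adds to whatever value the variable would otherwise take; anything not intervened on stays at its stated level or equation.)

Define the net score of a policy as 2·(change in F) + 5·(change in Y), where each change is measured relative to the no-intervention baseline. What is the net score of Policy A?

17184

Baseline:
  A = 18
  Q = 56
  K = 66 − 3·18 − 6·56 = -324
  F = 281 + 2·56 − 2·(-324) = 1041
  S = 177 − 4·(-324) = 1473
  Y = 245 − 3·(-324) + 2·1473 = 4163
Policy A (Q + 48):
  A = 18
  Q = 56 + 48 = 104
  K = 66 − 3·18 − 6·104 = -612
  F = 281 + 2·104 − 2·(-612) = 1713
  S = 177 − 4·(-612) = 2625
  Y = 245 − 3·(-612) + 2·2625 = 7331
ΔF = 1713 − 1041 = 672; ΔY = 7331 − 4163 = 3168
Score = 2·672 + 5·3168 = 17184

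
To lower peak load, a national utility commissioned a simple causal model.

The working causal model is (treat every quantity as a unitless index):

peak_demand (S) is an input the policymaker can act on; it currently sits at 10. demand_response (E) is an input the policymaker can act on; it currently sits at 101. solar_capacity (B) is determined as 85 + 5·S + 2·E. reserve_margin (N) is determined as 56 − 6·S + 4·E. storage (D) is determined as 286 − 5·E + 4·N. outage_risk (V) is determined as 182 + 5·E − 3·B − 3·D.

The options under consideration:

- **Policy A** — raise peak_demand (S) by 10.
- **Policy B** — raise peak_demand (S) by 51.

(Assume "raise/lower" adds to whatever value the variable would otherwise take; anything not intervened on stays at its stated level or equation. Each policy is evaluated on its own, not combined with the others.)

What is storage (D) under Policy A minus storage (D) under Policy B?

Policy A (S + 10):
  S = 10 + 10 = 20
  E = 101
  N = 56 − 6·20 + 4·101 = 340
  D = 286 − 5·101 + 4·340 = 1141
Policy B (S + 51):
  S = 10 + 51 = 61
  E = 101
  N = 56 − 6·61 + 4·101 = 94
  D = 286 − 5·101 + 4·94 = 157
D: 1141 − 157 = 984

984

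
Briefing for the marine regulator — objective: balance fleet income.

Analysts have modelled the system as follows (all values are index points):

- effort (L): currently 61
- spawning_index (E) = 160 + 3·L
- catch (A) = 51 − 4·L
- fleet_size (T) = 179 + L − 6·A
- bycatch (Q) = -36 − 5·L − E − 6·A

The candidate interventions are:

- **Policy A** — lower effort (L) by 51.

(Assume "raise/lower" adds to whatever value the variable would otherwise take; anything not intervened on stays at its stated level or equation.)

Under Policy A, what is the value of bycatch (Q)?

Policy A (L − 51):
  L = 61 − 51 = 10
  E = 160 + 3·10 = 190
  A = 51 − 4·10 = 11
  Q = -36 − 5·10 − 190 − 6·11 = -342

-342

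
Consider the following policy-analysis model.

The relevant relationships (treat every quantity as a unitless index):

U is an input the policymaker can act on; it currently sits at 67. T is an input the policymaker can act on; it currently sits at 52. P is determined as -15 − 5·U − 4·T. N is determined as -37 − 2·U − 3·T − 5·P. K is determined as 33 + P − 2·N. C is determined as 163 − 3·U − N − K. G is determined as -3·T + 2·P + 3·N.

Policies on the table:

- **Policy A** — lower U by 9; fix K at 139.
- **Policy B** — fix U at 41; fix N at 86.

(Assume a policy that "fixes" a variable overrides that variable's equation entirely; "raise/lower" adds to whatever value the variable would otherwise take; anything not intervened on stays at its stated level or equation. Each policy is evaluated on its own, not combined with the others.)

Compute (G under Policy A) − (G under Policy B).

6340

Policy A (U − 9, K := 139):
  U = 67 − 9 = 58
  T = 52
  P = -15 − 5·58 − 4·52 = -513
  N = -37 − 2·58 − 3·52 − 5·(-513) = 2256
  G = 0 − 3·52 + 2·(-513) + 3·2256 = 5586
Policy B (U := 41, N := 86):
  U = 41
  T = 52
  P = -15 − 5·41 − 4·52 = -428
  N = 86
  G = 0 − 3·52 + 2·(-428) + 3·86 = -754
G: 5586 − (-754) = 6340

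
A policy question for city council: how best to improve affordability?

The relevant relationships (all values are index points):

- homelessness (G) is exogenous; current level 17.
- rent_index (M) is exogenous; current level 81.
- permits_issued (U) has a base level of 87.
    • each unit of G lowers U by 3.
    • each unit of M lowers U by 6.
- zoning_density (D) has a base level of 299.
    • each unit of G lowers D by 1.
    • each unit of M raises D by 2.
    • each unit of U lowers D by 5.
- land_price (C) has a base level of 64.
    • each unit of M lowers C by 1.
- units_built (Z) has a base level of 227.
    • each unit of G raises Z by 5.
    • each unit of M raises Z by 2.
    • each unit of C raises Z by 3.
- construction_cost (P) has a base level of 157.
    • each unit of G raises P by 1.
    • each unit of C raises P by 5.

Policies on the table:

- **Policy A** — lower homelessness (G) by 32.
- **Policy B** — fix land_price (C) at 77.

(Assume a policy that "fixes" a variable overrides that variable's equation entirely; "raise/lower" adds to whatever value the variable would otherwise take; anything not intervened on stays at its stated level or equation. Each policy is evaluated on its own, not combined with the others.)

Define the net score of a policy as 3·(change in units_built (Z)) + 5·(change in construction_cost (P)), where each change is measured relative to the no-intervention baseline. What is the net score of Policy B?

3196

Baseline:
  G = 17
  M = 81
  C = 64 − 81 = -17
  Z = 227 + 5·17 + 2·81 + 3·(-17) = 423
  P = 157 + 17 + 5·(-17) = 89
Policy B (C := 77):
  G = 17
  M = 81
  C = 77
  Z = 227 + 5·17 + 2·81 + 3·77 = 705
  P = 157 + 17 + 5·77 = 559
ΔZ = 705 − 423 = 282; ΔP = 559 − 89 = 470
Score = 3·282 + 5·470 = 3196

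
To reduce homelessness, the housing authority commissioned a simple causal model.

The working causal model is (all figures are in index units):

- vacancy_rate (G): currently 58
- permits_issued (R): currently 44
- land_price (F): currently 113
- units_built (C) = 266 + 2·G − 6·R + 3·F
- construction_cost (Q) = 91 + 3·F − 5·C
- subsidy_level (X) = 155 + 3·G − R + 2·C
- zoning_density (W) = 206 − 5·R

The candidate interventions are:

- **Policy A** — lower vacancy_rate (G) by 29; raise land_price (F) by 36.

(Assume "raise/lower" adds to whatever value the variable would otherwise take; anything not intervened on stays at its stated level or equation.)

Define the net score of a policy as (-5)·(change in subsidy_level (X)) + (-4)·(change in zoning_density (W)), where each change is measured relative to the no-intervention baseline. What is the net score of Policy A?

Baseline:
  G = 58
  R = 44
  F = 113
  C = 266 + 2·58 − 6·44 + 3·113 = 457
  X = 155 + 3·58 − 44 + 2·457 = 1199
  W = 206 − 5·44 = -14
Policy A (G − 29, F + 36):
  G = 58 − 29 = 29
  R = 44
  F = 113 + 36 = 149
  C = 266 + 2·29 − 6·44 + 3·149 = 507
  X = 155 + 3·29 − 44 + 2·507 = 1212
  W = 206 − 5·44 = -14
ΔX = 1212 − 1199 = 13; ΔW = -14 − (-14) = 0
Score = (-5)·13 + (-4)·0 = -65

-65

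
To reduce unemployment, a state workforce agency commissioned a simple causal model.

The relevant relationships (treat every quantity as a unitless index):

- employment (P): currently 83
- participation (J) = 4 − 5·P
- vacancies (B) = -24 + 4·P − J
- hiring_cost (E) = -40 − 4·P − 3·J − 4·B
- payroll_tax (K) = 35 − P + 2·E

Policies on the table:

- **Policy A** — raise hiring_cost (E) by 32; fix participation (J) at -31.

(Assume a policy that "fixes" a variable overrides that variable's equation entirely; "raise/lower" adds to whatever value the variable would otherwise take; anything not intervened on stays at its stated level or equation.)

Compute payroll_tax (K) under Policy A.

Policy A (E + 32, J := -31):
  P = 83
  J = -31
  B = -24 + 4·83 − (-31) = 339
  E = -40 − 4·83 − 3·(-31) − 4·339 (+32 from intervention) = -1603
  K = 35 − 83 + 2·(-1603) = -3254

-3254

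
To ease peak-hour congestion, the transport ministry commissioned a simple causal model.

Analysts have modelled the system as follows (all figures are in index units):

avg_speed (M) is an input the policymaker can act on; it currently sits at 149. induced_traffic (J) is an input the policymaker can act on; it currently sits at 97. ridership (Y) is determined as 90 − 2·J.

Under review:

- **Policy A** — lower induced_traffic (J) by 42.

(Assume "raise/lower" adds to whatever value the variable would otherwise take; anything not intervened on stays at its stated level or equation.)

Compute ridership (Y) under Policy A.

Policy A (J − 42):
  J = 97 − 42 = 55
  Y = 90 − 2·55 = -20

-20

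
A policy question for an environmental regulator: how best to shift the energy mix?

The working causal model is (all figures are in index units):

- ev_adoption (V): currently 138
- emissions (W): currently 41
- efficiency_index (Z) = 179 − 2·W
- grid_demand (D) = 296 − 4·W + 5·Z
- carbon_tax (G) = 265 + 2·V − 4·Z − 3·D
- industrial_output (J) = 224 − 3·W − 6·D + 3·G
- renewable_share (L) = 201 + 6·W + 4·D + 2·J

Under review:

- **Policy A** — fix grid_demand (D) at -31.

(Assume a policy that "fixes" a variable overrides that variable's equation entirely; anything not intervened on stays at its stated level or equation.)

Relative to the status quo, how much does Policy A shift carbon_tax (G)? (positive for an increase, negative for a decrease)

1944

Baseline:
  V = 138
  W = 41
  Z = 179 − 2·41 = 97
  D = 296 − 4·41 + 5·97 = 617
  G = 265 + 2·138 − 4·97 − 3·617 = -1698
Policy A (D := -31):
  V = 138
  W = 41
  Z = 179 − 2·41 = 97
  D = -31
  G = 265 + 2·138 − 4·97 − 3·(-31) = 246
Change in G: 246 − (-1698) = 1944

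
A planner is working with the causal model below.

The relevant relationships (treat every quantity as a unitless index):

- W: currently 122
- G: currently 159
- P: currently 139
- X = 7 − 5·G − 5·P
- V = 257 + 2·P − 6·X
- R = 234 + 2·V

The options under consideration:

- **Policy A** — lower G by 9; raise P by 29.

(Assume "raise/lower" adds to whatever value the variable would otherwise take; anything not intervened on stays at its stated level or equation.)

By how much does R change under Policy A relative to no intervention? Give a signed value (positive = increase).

Baseline:
  G = 159
  P = 139
  X = 7 − 5·159 − 5·139 = -1483
  V = 257 + 2·139 − 6·(-1483) = 9433
  R = 234 + 2·9433 = 19100
Policy A (G − 9, P + 29):
  G = 159 − 9 = 150
  P = 139 + 29 = 168
  X = 7 − 5·150 − 5·168 = -1583
  V = 257 + 2·168 − 6·(-1583) = 10091
  R = 234 + 2·10091 = 20416
Change in R: 20416 − 19100 = 1316

1316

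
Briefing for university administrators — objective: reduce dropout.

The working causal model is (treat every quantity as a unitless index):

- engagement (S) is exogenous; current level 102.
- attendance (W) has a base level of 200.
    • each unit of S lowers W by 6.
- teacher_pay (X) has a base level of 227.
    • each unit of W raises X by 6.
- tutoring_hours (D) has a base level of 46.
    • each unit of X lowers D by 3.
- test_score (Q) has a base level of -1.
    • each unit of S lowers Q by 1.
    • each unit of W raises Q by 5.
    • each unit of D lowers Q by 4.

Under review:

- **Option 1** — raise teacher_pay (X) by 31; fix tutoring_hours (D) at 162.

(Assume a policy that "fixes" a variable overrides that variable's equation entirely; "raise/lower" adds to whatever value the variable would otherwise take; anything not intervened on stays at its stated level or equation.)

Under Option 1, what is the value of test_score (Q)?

-2811

Option 1 (X + 31, D := 162):
  S = 102
  W = 200 − 6·102 = -412
  X = 227 + 6·(-412) (+31 from intervention) = -2214
  D = 162
  Q = -1 − 102 + 5·(-412) − 4·162 = -2811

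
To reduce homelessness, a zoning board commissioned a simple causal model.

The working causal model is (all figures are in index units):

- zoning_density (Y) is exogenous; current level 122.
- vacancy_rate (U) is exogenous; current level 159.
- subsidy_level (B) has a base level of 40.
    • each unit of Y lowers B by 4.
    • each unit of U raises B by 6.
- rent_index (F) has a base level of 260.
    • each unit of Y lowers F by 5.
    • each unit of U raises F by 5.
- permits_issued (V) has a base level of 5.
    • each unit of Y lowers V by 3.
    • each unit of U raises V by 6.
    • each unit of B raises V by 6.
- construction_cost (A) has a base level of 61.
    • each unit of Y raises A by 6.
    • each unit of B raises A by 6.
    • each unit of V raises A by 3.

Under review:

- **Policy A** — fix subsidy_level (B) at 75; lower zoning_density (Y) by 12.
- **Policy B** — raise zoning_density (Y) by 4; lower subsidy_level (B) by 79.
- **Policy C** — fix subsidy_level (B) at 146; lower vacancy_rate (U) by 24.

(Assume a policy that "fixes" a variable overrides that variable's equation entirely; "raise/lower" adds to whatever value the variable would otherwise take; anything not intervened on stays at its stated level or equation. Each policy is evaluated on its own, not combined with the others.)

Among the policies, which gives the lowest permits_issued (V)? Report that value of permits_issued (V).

Policy A (B := 75, Y − 12):
  Y = 122 − 12 = 110
  U = 159
  B = 75
  V = 5 − 3·110 + 6·159 + 6·75 = 1079
Policy B (Y + 4, B − 79):
  Y = 122 + 4 = 126
  U = 159
  B = 40 − 4·126 + 6·159 (−79 from intervention) = 411
  V = 5 − 3·126 + 6·159 + 6·411 = 3047
Policy C (B := 146, U − 24):
  Y = 122
  U = 159 − 24 = 135
  B = 146
  V = 5 − 3·122 + 6·135 + 6·146 = 1325
Comparing — Policy A: V=1079, Policy B: V=3047, Policy C: V=1325. Lowest is 1079 (Policy A).

1079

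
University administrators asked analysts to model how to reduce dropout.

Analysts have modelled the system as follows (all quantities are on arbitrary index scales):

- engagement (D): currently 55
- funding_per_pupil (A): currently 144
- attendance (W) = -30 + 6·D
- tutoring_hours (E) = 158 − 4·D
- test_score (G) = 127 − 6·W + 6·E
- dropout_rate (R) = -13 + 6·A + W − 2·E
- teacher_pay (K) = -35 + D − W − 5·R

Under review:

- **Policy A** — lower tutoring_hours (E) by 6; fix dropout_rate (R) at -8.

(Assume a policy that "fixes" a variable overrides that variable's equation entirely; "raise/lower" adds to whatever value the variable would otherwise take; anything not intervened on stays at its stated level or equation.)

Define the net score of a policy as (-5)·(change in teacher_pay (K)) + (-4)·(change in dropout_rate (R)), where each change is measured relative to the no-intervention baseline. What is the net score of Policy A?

-26943

Baseline:
  D = 55
  A = 144
  W = -30 + 6·55 = 300
  E = 158 − 4·55 = -62
  R = -13 + 6·144 + 300 − 2·(-62) = 1275
  K = -35 + 55 − 300 − 5·1275 = -6655
Policy A (E − 6, R := -8):
  D = 55
  A = 144
  W = -30 + 6·55 = 300
  E = 158 − 4·55 (−6 from intervention) = -68
  R = -8
  K = -35 + 55 − 300 − 5·(-8) = -240
ΔK = -240 − (-6655) = 6415; ΔR = -8 − 1275 = -1283
Score = (-5)·6415 + (-4)·(-1283) = -26943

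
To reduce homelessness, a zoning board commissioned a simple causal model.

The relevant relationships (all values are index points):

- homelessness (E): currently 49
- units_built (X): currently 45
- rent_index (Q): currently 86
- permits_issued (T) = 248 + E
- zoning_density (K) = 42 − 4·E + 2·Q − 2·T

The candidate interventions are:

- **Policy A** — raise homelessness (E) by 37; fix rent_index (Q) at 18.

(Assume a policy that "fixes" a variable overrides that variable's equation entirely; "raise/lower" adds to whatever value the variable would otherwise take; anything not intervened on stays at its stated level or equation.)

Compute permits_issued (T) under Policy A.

Policy A (E + 37, Q := 18):
  E = 49 + 37 = 86
  T = 248 + 86 = 334

334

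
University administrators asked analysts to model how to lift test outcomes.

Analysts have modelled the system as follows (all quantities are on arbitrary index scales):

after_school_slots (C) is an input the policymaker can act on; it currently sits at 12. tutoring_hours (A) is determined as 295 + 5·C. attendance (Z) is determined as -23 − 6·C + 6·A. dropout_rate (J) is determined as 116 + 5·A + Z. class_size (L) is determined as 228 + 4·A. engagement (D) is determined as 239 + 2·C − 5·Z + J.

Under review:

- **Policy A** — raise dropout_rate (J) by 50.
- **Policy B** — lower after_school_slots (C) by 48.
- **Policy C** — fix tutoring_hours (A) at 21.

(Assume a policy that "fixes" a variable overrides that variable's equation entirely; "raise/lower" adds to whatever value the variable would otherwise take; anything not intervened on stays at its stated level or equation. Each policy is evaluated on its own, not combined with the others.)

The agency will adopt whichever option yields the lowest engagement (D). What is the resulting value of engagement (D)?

Policy A (J + 50):
  C = 12
  A = 295 + 5·12 = 355
  Z = -23 − 6·12 + 6·355 = 2035
  J = 116 + 5·355 + 2035 (+50 from intervention) = 3976
  D = 239 + 2·12 − 5·2035 + 3976 = -5936
Policy B (C − 48):
  C = 12 − 48 = -36
  A = 295 + 5·(-36) = 115
  Z = -23 − 6·(-36) + 6·115 = 883
  J = 116 + 5·115 + 883 = 1574
  D = 239 + 2·(-36) − 5·883 + 1574 = -2674
Policy C (A := 21):
  C = 12
  A = 21
  Z = -23 − 6·12 + 6·21 = 31
  J = 116 + 5·21 + 31 = 252
  D = 239 + 2·12 − 5·31 + 252 = 360
Comparing — Policy A: D=-5936, Policy B: D=-2674, Policy C: D=360. Lowest is -5936 (Policy A).

-5936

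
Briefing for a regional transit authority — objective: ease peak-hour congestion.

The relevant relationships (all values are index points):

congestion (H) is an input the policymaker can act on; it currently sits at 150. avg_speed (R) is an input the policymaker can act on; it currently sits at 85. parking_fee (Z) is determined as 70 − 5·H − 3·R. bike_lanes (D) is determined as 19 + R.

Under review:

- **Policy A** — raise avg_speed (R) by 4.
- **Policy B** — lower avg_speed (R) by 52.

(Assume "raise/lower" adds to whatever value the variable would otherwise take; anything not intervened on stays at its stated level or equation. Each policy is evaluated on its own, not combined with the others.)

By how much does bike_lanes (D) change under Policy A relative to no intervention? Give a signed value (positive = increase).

4

Baseline:
  R = 85
  D = 19 + 85 = 104
Policy A (R + 4):
  R = 85 + 4 = 89
  D = 19 + 89 = 108
Change in D: 108 − 104 = 4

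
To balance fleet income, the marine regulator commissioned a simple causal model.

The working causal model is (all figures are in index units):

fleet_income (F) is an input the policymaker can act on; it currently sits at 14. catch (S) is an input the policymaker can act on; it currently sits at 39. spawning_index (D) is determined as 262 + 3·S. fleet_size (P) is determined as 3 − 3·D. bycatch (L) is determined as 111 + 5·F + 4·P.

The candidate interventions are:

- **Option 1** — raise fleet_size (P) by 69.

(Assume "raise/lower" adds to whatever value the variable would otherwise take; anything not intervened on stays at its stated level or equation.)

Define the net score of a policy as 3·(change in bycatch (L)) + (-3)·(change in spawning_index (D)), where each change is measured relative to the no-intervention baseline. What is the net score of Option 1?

Baseline:
  F = 14
  S = 39
  D = 262 + 3·39 = 379
  P = 3 − 3·379 = -1134
  L = 111 + 5·14 + 4·(-1134) = -4355
Option 1 (P + 69):
  F = 14
  S = 39
  D = 262 + 3·39 = 379
  P = 3 − 3·379 (+69 from intervention) = -1065
  L = 111 + 5·14 + 4·(-1065) = -4079
ΔL = -4079 − (-4355) = 276; ΔD = 379 − 379 = 0
Score = 3·276 + (-3)·0 = 828

828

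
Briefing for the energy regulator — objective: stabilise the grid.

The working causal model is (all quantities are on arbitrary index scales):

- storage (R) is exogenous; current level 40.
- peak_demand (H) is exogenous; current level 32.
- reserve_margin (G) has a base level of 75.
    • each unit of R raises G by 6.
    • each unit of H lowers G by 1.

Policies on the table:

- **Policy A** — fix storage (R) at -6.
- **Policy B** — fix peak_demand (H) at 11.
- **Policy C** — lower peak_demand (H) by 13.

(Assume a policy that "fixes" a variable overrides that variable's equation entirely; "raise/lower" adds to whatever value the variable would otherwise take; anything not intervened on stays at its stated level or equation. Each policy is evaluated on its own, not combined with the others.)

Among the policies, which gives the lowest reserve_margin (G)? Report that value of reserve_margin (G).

7

Policy A (R := -6):
  R = -6
  H = 32
  G = 75 + 6·(-6) − 32 = 7
Policy B (H := 11):
  R = 40
  H = 11
  G = 75 + 6·40 − 11 = 304
Policy C (H − 13):
  R = 40
  H = 32 − 13 = 19
  G = 75 + 6·40 − 19 = 296
Comparing — Policy A: G=7, Policy B: G=304, Policy C: G=296. Lowest is 7 (Policy A).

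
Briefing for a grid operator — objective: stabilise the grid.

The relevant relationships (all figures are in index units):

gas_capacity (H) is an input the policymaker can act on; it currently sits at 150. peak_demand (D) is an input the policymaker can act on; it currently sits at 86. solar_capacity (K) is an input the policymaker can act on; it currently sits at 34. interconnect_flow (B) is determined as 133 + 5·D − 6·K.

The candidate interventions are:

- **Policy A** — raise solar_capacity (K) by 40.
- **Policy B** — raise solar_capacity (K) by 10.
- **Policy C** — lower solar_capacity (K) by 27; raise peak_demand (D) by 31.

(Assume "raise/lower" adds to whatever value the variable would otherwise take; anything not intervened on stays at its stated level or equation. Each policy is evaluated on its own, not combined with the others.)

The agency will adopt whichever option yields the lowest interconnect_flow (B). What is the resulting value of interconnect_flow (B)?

119

Policy A (K + 40):
  D = 86
  K = 34 + 40 = 74
  B = 133 + 5·86 − 6·74 = 119
Policy B (K + 10):
  D = 86
  K = 34 + 10 = 44
  B = 133 + 5·86 − 6·44 = 299
Policy C (K − 27, D + 31):
  D = 86 + 31 = 117
  K = 34 − 27 = 7
  B = 133 + 5·117 − 6·7 = 676
Comparing — Policy A: B=119, Policy B: B=299, Policy C: B=676. Lowest is 119 (Policy A).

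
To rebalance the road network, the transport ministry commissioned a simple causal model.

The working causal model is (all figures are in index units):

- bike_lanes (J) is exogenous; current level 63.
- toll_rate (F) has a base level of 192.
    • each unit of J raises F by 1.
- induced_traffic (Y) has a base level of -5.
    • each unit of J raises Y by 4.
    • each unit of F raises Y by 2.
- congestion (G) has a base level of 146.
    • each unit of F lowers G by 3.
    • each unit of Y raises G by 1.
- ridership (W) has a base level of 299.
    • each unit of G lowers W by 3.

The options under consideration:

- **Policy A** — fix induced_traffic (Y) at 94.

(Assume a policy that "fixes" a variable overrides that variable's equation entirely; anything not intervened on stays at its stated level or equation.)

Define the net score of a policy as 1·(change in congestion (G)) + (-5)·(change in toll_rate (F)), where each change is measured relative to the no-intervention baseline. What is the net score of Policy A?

Baseline:
  J = 63
  F = 192 + 63 = 255
  Y = -5 + 4·63 + 2·255 = 757
  G = 146 − 3·255 + 757 = 138
Policy A (Y := 94):
  J = 63
  F = 192 + 63 = 255
  Y = 94
  G = 146 − 3·255 + 94 = -525
ΔG = -525 − 138 = -663; ΔF = 255 − 255 = 0
Score = 1·(-663) + (-5)·0 = -663

-663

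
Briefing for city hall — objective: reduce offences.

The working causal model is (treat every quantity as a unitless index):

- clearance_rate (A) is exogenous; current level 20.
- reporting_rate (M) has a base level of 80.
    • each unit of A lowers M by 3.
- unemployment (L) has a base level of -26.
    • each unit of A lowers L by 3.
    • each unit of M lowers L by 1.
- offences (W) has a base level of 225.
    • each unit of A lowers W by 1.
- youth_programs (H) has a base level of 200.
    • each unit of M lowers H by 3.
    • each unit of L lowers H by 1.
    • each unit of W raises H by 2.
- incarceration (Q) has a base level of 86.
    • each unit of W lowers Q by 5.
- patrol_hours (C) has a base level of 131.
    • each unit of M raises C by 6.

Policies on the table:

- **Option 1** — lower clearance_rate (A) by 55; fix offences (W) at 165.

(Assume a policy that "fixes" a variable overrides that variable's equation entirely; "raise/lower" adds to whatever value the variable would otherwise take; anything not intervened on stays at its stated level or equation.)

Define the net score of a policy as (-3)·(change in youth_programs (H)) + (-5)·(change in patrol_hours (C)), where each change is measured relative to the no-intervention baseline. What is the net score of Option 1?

-3225

Baseline:
  A = 20
  M = 80 − 3·20 = 20
  L = -26 − 3·20 − 20 = -106
  W = 225 − 20 = 205
  H = 200 − 3·20 − (-106) + 2·205 = 656
  C = 131 + 6·20 = 251
Option 1 (A − 55, W := 165):
  A = 20 − 55 = -35
  M = 80 − 3·(-35) = 185
  L = -26 − 3·(-35) − 185 = -106
  W = 165
  H = 200 − 3·185 − (-106) + 2·165 = 81
  C = 131 + 6·185 = 1241
ΔH = 81 − 656 = -575; ΔC = 1241 − 251 = 990
Score = (-3)·(-575) + (-5)·990 = -3225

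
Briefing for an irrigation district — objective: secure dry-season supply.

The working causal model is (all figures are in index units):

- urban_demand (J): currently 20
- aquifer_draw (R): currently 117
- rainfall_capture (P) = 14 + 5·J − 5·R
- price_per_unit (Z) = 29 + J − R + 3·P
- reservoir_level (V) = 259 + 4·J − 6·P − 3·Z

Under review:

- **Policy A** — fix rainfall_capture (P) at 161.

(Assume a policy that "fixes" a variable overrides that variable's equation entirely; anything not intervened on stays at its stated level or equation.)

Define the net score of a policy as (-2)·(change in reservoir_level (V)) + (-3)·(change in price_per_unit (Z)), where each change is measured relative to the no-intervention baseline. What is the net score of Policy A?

Baseline:
  J = 20
  R = 117
  P = 14 + 5·20 − 5·117 = -471
  Z = 29 + 20 − 117 + 3·(-471) = -1481
  V = 259 + 4·20 − 6·(-471) − 3·(-1481) = 7608
Policy A (P := 161):
  J = 20
  R = 117
  P = 161
  Z = 29 + 20 − 117 + 3·161 = 415
  V = 259 + 4·20 − 6·161 − 3·415 = -1872
ΔV = -1872 − 7608 = -9480; ΔZ = 415 − (-1481) = 1896
Score = (-2)·(-9480) + (-3)·1896 = 13272

13272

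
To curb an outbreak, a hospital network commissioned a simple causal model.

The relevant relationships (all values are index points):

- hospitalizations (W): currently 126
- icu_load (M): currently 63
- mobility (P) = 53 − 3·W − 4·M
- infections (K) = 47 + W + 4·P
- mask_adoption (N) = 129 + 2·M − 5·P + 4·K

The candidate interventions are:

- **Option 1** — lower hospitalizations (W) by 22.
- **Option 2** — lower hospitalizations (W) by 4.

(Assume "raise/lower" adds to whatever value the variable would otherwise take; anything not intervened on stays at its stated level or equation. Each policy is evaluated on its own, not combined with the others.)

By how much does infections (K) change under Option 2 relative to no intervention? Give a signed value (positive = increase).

44

Baseline:
  W = 126
  M = 63
  P = 53 − 3·126 − 4·63 = -577
  K = 47 + 126 + 4·(-577) = -2135
Option 2 (W − 4):
  W = 126 − 4 = 122
  M = 63
  P = 53 − 3·122 − 4·63 = -565
  K = 47 + 122 + 4·(-565) = -2091
Change in K: -2091 − (-2135) = 44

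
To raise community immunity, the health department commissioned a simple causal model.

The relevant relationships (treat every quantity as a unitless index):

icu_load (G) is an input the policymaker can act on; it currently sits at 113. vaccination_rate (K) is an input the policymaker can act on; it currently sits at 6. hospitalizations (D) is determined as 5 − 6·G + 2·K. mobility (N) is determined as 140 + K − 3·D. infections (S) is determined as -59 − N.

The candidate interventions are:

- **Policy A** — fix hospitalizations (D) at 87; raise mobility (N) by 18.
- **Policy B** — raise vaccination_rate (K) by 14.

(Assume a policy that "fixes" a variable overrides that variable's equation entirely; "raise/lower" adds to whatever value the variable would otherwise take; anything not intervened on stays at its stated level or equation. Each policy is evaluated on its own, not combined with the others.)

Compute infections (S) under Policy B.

Policy B (K + 14):
  G = 113
  K = 6 + 14 = 20
  D = 5 − 6·113 + 2·20 = -633
  N = 140 + 20 − 3·(-633) = 2059
  S = -59 − 2059 = -2118

-2118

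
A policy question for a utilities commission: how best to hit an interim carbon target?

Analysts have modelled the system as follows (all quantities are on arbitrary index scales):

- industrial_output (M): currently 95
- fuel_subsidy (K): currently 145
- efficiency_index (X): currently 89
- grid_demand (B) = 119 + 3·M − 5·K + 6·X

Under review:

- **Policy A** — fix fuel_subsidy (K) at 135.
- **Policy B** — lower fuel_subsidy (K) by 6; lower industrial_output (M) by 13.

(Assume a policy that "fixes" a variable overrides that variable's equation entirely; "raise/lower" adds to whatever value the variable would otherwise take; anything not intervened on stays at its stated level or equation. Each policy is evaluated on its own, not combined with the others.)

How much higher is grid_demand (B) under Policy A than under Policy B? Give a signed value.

Policy A (K := 135):
  M = 95
  K = 135
  X = 89
  B = 119 + 3·95 − 5·135 + 6·89 = 263
Policy B (K − 6, M − 13):
  M = 95 − 13 = 82
  K = 145 − 6 = 139
  X = 89
  B = 119 + 3·82 − 5·139 + 6·89 = 204
B: 263 − 204 = 59

59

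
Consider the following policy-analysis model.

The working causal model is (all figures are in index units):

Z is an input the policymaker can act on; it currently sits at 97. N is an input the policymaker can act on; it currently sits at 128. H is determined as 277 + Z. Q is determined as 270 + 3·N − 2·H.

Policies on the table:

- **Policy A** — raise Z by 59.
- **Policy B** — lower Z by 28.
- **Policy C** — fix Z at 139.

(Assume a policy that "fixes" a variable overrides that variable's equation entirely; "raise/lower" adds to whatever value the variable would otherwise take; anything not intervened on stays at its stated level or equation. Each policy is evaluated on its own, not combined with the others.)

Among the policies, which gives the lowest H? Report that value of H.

346

Policy A (Z + 59):
  Z = 97 + 59 = 156
  H = 277 + 156 = 433
Policy B (Z − 28):
  Z = 97 − 28 = 69
  H = 277 + 69 = 346
Policy C (Z := 139):
  Z = 139
  H = 277 + 139 = 416
Comparing — Policy A: H=433, Policy B: H=346, Policy C: H=416. Lowest is 346 (Policy B).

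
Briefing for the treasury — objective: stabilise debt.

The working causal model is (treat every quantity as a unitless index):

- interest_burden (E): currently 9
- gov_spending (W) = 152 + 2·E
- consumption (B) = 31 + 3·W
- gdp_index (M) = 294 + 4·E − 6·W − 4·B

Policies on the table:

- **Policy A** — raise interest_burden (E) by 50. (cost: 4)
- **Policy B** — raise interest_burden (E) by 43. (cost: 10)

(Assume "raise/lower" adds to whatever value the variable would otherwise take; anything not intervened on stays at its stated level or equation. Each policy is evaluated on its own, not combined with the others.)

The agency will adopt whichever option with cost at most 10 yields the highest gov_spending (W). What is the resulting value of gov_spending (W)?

270

Policy A (E + 50):
  E = 9 + 50 = 59
  W = 152 + 2·59 = 270
Policy B (E + 43):
  E = 9 + 43 = 52
  W = 152 + 2·52 = 256
Comparing — Policy A: W=270, Policy B: W=256. Highest is 270 (Policy A).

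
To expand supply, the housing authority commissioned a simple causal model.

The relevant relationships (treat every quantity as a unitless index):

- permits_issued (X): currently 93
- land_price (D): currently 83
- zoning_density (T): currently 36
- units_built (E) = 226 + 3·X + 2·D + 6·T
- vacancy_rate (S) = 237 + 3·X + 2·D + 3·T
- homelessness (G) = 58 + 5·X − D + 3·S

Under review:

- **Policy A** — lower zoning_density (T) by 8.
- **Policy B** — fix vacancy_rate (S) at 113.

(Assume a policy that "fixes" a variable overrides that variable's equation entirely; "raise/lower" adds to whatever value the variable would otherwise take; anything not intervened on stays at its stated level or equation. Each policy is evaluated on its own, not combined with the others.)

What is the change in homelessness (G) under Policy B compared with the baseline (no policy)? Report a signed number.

Baseline:
  X = 93
  D = 83
  T = 36
  S = 237 + 3·93 + 2·83 + 3·36 = 790
  G = 58 + 5·93 − 83 + 3·790 = 2810
Policy B (S := 113):
  X = 93
  D = 83
  T = 36
  S = 113
  G = 58 + 5·93 − 83 + 3·113 = 779
Change in G: 779 − 2810 = -2031

-2031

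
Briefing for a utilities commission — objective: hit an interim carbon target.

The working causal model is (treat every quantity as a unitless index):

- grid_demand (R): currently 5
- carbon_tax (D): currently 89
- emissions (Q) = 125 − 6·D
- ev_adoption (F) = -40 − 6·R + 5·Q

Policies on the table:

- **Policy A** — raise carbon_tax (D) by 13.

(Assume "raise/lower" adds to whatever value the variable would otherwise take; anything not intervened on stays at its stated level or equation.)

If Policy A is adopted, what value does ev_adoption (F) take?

-2505

Policy A (D + 13):
  R = 5
  D = 89 + 13 = 102
  Q = 125 − 6·102 = -487
  F = -40 − 6·5 + 5·(-487) = -2505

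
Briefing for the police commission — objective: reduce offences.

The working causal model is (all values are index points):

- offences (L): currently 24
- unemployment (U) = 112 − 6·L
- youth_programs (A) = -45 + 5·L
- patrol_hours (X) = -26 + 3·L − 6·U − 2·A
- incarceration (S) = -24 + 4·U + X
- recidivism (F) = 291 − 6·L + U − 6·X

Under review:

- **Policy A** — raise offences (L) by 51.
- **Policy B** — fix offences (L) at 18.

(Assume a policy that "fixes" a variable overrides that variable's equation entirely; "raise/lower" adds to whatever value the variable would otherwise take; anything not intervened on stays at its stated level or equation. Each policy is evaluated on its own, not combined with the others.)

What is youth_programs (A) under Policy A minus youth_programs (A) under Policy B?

Policy A (L + 51):
  L = 24 + 51 = 75
  A = -45 + 5·75 = 330
Policy B (L := 18):
  L = 18
  A = -45 + 5·18 = 45
A: 330 − 45 = 285

285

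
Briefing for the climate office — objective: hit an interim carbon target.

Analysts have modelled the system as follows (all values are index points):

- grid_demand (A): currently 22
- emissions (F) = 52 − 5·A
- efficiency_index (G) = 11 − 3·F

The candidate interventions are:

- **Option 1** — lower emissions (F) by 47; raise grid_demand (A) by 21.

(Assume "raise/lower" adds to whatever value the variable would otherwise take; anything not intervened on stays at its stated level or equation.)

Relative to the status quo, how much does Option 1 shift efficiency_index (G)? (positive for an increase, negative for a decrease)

456

Baseline:
  A = 22
  F = 52 − 5·22 = -58
  G = 11 − 3·(-58) = 185
Option 1 (F − 47, A + 21):
  A = 22 + 21 = 43
  F = 52 − 5·43 (−47 from intervention) = -210
  G = 11 − 3·(-210) = 641
Change in G: 641 − 185 = 456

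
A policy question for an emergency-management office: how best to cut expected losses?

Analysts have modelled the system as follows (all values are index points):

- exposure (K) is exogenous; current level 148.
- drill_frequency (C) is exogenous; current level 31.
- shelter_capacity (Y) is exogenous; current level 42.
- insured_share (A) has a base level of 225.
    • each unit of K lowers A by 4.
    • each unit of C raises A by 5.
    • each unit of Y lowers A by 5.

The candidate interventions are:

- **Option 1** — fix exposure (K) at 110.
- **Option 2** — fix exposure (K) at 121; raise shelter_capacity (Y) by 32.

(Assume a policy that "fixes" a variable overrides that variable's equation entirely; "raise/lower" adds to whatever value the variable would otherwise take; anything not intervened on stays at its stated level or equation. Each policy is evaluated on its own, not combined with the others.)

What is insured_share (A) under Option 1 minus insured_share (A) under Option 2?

Option 1 (K := 110):
  K = 110
  C = 31
  Y = 42
  A = 225 − 4·110 + 5·31 − 5·42 = -270
Option 2 (K := 121, Y + 32):
  K = 121
  C = 31
  Y = 42 + 32 = 74
  A = 225 − 4·121 + 5·31 − 5·74 = -474
A: -270 − (-474) = 204

204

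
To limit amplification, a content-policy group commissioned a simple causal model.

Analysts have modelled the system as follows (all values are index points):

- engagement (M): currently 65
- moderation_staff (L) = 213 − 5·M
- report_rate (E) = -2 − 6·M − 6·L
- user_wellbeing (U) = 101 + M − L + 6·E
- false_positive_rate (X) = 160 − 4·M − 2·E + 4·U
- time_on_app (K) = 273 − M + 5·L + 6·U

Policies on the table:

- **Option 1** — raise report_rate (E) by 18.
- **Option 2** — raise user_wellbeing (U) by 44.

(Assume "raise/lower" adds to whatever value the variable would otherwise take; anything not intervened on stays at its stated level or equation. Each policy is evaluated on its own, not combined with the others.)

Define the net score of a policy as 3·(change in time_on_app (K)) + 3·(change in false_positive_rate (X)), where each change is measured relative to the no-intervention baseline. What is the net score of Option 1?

Baseline:
  M = 65
  L = 213 − 5·65 = -112
  E = -2 − 6·65 − 6·(-112) = 280
  U = 101 + 65 − (-112) + 6·280 = 1958
  X = 160 − 4·65 − 2·280 + 4·1958 = 7172
  K = 273 − 65 + 5·(-112) + 6·1958 = 11396
Option 1 (E + 18):
  M = 65
  L = 213 − 5·65 = -112
  E = -2 − 6·65 − 6·(-112) (+18 from intervention) = 298
  U = 101 + 65 − (-112) + 6·298 = 2066
  X = 160 − 4·65 − 2·298 + 4·2066 = 7568
  K = 273 − 65 + 5·(-112) + 6·2066 = 12044
ΔK = 12044 − 11396 = 648; ΔX = 7568 − 7172 = 396
Score = 3·648 + 3·396 = 3132

3132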